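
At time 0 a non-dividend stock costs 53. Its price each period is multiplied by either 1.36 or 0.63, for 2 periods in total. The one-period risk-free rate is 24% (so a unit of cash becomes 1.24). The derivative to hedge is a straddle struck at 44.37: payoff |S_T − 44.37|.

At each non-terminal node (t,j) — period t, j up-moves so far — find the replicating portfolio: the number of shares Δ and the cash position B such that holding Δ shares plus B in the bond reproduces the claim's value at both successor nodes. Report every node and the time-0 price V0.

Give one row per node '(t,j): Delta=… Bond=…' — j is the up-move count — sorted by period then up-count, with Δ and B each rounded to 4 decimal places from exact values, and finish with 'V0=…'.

Risk-neutral probability p* = (R−d)/(u−d) = (1.24−0.63)/(1.36−0.63) = 0.8356.
Terminal values V(2,·): V(2,0)=23.3343, V(2,1)=1.0404, V(2,2)=53.6588
  t=1,j=0: stock 33.3900 → up 45.4104 (V=1.0404), down 21.0357 (V=23.3343). Price 3.7945; hedge Δ=-0.9146, bond B=34.3341.
  t=1,j=1: stock 72.0800 → up 98.0288 (V=53.6588), down 45.4104 (V=1.0404). Price 36.2977; hedge Δ=1.0000, bond B=-35.7823.
  t=0,j=0: stock 53.0000 → up 72.0800 (V=36.2977), down 33.3900 (V=3.7945). Price 24.9635; hedge Δ=0.8401, bond B=-19.5615.
The time-0 hedge costs 24.9635, which is the no-arbitrage price.

(0,0): Delta=0.8401 Bond=-19.5615
(1,0): Delta=-0.9146 Bond=34.3341
(1,1): Delta=1.0000 Bond=-35.7823
V0=24.9635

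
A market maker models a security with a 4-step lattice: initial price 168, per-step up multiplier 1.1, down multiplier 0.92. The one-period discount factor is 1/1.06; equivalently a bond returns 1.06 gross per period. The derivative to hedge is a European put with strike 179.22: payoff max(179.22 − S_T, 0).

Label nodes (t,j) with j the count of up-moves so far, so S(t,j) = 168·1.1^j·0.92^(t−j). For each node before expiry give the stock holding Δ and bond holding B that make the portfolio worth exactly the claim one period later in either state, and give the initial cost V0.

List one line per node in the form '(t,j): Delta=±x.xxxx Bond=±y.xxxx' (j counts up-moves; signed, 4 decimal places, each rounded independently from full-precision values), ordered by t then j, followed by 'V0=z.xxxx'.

(0,0): Delta=-0.1775 Bond=31.9002
(1,0): Delta=-0.4872 Bond=81.6836
(1,1): Delta=-0.1035 Bond=20.1373
(2,0): Delta=-1.0000 Bond=159.5052
(2,1): Delta=-0.3646 Bond=65.7501
(2,2): Delta=-0.0410 Bond=8.6584
(3,0): Delta=-1.0000 Bond=169.0755
(3,1): Delta=-1.0000 Bond=169.0755
(3,2): Delta=-0.2128 Bond=41.3008
(3,3): Delta=0.0000 Bond=0.0000
V0=2.0859

The replicating-portfolio and risk-neutral prices coincide; use p* = (1.06−0.92)/(1.1−0.92) = 0.7778 for the latter.
Terminal values V(4,·): V(4,0)=58.8660, V(4,1)=35.3185, V(4,2)=7.1638, V(4,3)=0.0000, V(4,4)=0.0000
Node (3,0) S=130.8196: V=(p*·35.3185+(1−p*)·58.8660)/1.06=38.2559; Δ=(35.3185−58.8660)/(143.9015−120.3540)=-1.0000; B=V−Δ·S=169.0755
Node (3,1) S=156.4147: V=(p*·7.1638+(1−p*)·35.3185)/1.06=12.6608; Δ=(7.1638−35.3185)/(172.0562−143.9015)=-1.0000; B=V−Δ·S=169.0755
Node (3,2) S=187.0176: V=(p*·0.0000+(1−p*)·7.1638)/1.06=1.5018; Δ=(0.0000−7.1638)/(205.7194−172.0562)=-0.2128; B=V−Δ·S=41.3008
Node (3,3) S=223.6080: V=(p*·0.0000+(1−p*)·0.0000)/1.06=0.0000; Δ=(0.0000−0.0000)/(245.9688−205.7194)=0.0000; B=V−Δ·S=0.0000
Node (2,0) S=142.1952: V=(p*·12.6608+(1−p*)·38.2559)/1.06=17.3100; Δ=(12.6608−38.2559)/(156.4147−130.8196)=-1.0000; B=V−Δ·S=159.5052
Node (2,1) S=170.0160: V=(p*·1.5018+(1−p*)·12.6608)/1.06=3.7562; Δ=(1.5018−12.6608)/(187.0176−156.4147)=-0.3646; B=V−Δ·S=65.7501
Node (2,2) S=203.2800: V=(p*·0.0000+(1−p*)·1.5018)/1.06=0.3149; Δ=(0.0000−1.5018)/(223.6080−187.0176)=-0.0410; B=V−Δ·S=8.6584
Node (1,0) S=154.5600: V=(p*·3.7562+(1−p*)·17.3100)/1.06=6.3851; Δ=(3.7562−17.3100)/(170.0160−142.1952)=-0.4872; B=V−Δ·S=81.6836
Node (1,1) S=184.8000: V=(p*·0.3149+(1−p*)·3.7562)/1.06=1.0185; Δ=(0.3149−3.7562)/(203.2800−170.0160)=-0.1035; B=V−Δ·S=20.1373
Node (0,0) S=168.0000: V=(p*·1.0185+(1−p*)·6.3851)/1.06=2.0859; Δ=(1.0185−6.3851)/(184.8000−154.5600)=-0.1775; B=V−Δ·S=31.9002
The time-0 hedge costs 2.0859, which is the no-arbitrage price.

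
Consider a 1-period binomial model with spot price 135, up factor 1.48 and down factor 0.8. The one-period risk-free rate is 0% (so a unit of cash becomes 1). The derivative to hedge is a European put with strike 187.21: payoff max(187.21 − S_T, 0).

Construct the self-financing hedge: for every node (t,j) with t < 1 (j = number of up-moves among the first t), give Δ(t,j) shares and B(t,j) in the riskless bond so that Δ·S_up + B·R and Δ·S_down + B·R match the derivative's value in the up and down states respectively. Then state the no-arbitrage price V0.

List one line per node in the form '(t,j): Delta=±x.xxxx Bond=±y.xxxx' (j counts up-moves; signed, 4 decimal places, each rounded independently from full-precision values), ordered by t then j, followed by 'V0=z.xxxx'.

Risk-neutral probability p* = (R−d)/(u−d) = (1−0.8)/(1.48−0.8) = 0.2941.
Terminal payoffs: V(1,0)=79.2100, V(1,1)=0.0000
  t=0,j=0: stock 135.0000 → up 199.8000 (V=0.0000), down 108.0000 (V=79.2100). Price 55.9129; hedge Δ=-0.8629, bond B=172.3982.
The time-0 hedge costs 55.9129, which is the no-arbitrage price.

(0,0): Delta=-0.8629 Bond=172.3982
V0=55.9129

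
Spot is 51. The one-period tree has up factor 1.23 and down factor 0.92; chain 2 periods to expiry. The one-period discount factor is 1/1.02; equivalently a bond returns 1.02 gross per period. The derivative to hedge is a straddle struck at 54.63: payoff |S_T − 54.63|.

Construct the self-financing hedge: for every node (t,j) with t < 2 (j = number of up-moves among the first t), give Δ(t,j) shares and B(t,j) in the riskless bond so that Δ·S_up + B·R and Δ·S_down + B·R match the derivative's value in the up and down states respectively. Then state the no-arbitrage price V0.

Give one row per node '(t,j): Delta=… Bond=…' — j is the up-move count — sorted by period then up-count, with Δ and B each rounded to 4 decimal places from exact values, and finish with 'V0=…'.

(0,0): Delta=0.0369 Bond=6.7227
(1,0): Delta=-0.5763 Bond=35.6267
(1,1): Delta=1.0000 Bond=-53.5588
V0=8.6040

Since d<R<u, set p* = (R−d)/(u−d) = 0.3226; price each node as the discounted p*-expectation of its children.
Terminal values V(2,·): V(2,0)=11.4636, V(2,1)=3.0816, V(2,2)=22.5279
  t=1,j=0: stock 46.9200 → up 57.7116 (V=3.0816), down 43.1664 (V=11.4636). Price 8.5880; hedge Δ=-0.5763, bond B=35.6267.
  t=1,j=1: stock 62.7300 → up 77.1579 (V=22.5279), down 57.7116 (V=3.0816). Price 9.1712; hedge Δ=1.0000, bond B=-53.5588.
  t=0,j=0: stock 51.0000 → up 62.7300 (V=9.1712), down 46.9200 (V=8.5880). Price 8.6040; hedge Δ=0.0369, bond B=6.7227.
The time-0 hedge costs 8.6040, which is the no-arbitrage price.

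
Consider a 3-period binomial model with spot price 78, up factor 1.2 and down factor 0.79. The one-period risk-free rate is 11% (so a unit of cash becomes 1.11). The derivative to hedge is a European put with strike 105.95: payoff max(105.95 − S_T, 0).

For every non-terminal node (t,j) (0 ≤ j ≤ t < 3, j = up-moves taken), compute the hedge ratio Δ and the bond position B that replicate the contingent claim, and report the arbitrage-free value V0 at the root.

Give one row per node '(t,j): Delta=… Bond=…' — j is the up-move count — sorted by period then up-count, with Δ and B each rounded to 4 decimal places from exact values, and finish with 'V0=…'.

(0,0): Delta=-0.5542 Bond=52.7234
(1,0): Delta=-1.0000 Bond=85.9914
(1,1): Delta=-0.4717 Bond=50.7974
(2,0): Delta=-1.0000 Bond=95.4505
(2,1): Delta=-1.0000 Bond=95.4505
(2,2): Delta=-0.3739 Bond=45.3980
V0=9.4936

Under the risk-neutral measure, an up-move has probability p* = (R−d)/(u−d) = 0.7805 and values discount at R = 1.11.
Payoff layer (t=3): V(3,0)=67.4930, V(3,1)=47.5342, V(3,2)=17.2172, V(3,3)=0.0000
Node (2,0) S=48.6798: V=(p*·47.5342+(1−p*)·67.4930)/1.11=46.7707; Δ=(47.5342−67.4930)/(58.4158−38.4570)=-1.0000; B=V−Δ·S=95.4505
Node (2,1) S=73.9440: V=(p*·17.2172+(1−p*)·47.5342)/1.11=21.5065; Δ=(17.2172−47.5342)/(88.7328−58.4158)=-1.0000; B=V−Δ·S=95.4505
Node (2,2) S=112.3200: V=(p*·0.0000+(1−p*)·17.2172)/1.11=3.4049; Δ=(0.0000−17.2172)/(134.7840−88.7328)=-0.3739; B=V−Δ·S=45.3980
Node (1,0) S=61.6200: V=(p*·21.5065+(1−p*)·46.7707)/1.11=24.3714; Δ=(21.5065−46.7707)/(73.9440−48.6798)=-1.0000; B=V−Δ·S=85.9914
Node (1,1) S=93.6000: V=(p*·3.4049+(1−p*)·21.5065)/1.11=6.6472; Δ=(3.4049−21.5065)/(112.3200−73.9440)=-0.4717; B=V−Δ·S=50.7974
Node (0,0) S=78.0000: V=(p*·6.6472+(1−p*)·24.3714)/1.11=9.4936; Δ=(6.6472−24.3714)/(93.6000−61.6200)=-0.5542; B=V−Δ·S=52.7234
The time-0 hedge costs 9.4936, which is the no-arbitrage price.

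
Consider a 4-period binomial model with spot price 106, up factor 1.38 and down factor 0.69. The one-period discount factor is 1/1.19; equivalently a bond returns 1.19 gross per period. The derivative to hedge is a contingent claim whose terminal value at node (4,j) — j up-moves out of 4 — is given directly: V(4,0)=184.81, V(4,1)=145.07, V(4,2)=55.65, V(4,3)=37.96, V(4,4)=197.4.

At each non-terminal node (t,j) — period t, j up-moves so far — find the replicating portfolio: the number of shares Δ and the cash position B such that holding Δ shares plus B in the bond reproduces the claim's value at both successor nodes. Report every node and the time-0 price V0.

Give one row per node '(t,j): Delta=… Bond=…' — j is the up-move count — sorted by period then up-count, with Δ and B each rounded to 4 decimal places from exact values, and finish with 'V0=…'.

(0,0): Delta=0.3036 Bond=14.4265
(1,0): Delta=-0.6715 Bond=88.4881
(1,1): Delta=0.4889 Bond=-9.9343
(2,0): Delta=-1.8278 Bond=163.6557
(2,1): Delta=-0.4518 Bond=83.1259
(2,2): Delta=0.6677 Bond=-47.9019
(3,0): Delta=-1.6540 Bond=188.6975
(3,1): Delta=-1.8608 Bond=197.0504
(3,2): Delta=-0.1841 Bond=61.6303
(3,3): Delta=0.8295 Bond=-102.0840
V0=46.6130

Risk-neutral probability p* = (R−d)/(u−d) = (1.19−0.69)/(1.38−0.69) = 0.7246.
Terminal payoffs: V(4,0)=184.8100, V(4,1)=145.0700, V(4,2)=55.6500, V(4,3)=37.9600, V(4,4)=197.4000
(3,0): S=34.8220. Δ = (V_up−V_dn)/(S_up−S_dn) = (145.0700−184.8100)/(48.0543−24.0271) = -1.6540. V = [p*·145.0700 + (1−p*)·184.8100]/1.19 = 131.1033. B = V − Δ·S = 188.6975.
(3,1): S=69.6439. Δ = (V_up−V_dn)/(S_up−S_dn) = (55.6500−145.0700)/(96.1086−48.0543) = -1.8608. V = [p*·55.6500 + (1−p*)·145.0700]/1.19 = 67.4562. B = V − Δ·S = 197.0504.
(3,2): S=139.2878. Δ = (V_up−V_dn)/(S_up−S_dn) = (37.9600−55.6500)/(192.2172−96.1086) = -0.1841. V = [p*·37.9600 + (1−p*)·55.6500]/1.19 = 35.9926. B = V − Δ·S = 61.6303.
(3,3): S=278.5756. Δ = (V_up−V_dn)/(S_up−S_dn) = (197.4000−37.9600)/(384.4344−192.2172) = 0.8295. V = [p*·197.4000 + (1−p*)·37.9600]/1.19 = 128.9884. B = V − Δ·S = -102.0840.
(2,0): S=50.4666. Δ = (V_up−V_dn)/(S_up−S_dn) = (67.4562−131.1033)/(69.6439−34.8220) = -1.8278. V = [p*·67.4562 + (1−p*)·131.1033]/1.19 = 71.4136. B = V − Δ·S = 163.6557.
(2,1): S=100.9332. Δ = (V_up−V_dn)/(S_up−S_dn) = (35.9926−67.4562)/(139.2878−69.6439) = -0.4518. V = [p*·35.9926 + (1−p*)·67.4562]/1.19 = 37.5264. B = V − Δ·S = 83.1259.
(2,2): S=201.8664. Δ = (V_up−V_dn)/(S_up−S_dn) = (128.9884−35.9926)/(278.5756−139.2878) = 0.6677. V = [p*·128.9884 + (1−p*)·35.9926]/1.19 = 86.8747. B = V − Δ·S = -47.9019.
(1,0): S=73.1400. Δ = (V_up−V_dn)/(S_up−S_dn) = (37.5264−71.4136)/(100.9332−50.4666) = -0.6715. V = [p*·37.5264 + (1−p*)·71.4136]/1.19 = 39.3762. B = V − Δ·S = 88.4881.
(1,1): S=146.2800. Δ = (V_up−V_dn)/(S_up−S_dn) = (86.8747−37.5264)/(201.8664−100.9332) = 0.4889. V = [p*·86.8747 + (1−p*)·37.5264]/1.19 = 61.5849. B = V − Δ·S = -9.9343.
(0,0): S=106.0000. Δ = (V_up−V_dn)/(S_up−S_dn) = (61.5849−39.3762)/(146.2800−73.1400) = 0.3036. V = [p*·61.5849 + (1−p*)·39.3762]/1.19 = 46.6130. B = V − Δ·S = 14.4265.
Root portfolio cost Δ·106+B reproduces V0=46.6130.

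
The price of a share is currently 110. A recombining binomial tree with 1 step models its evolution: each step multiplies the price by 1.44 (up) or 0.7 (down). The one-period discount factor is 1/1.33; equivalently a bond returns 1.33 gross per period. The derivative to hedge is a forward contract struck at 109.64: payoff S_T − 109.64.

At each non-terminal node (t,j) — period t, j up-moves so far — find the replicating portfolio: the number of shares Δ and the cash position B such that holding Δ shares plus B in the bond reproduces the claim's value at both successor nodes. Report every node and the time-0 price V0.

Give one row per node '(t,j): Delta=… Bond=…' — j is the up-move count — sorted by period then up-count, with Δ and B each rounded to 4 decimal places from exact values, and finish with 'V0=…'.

(0,0): Delta=1.0000 Bond=-82.4361
V0=27.5639

The replicating-portfolio and risk-neutral prices coincide; use p* = (1.33−0.7)/(1.44−0.7) = 0.8514 for the latter.
Terminal values V(1,·): V(1,0)=-32.6400, V(1,1)=48.7600
  t=0,j=0: stock 110.0000 → up 158.4000 (V=48.7600), down 77.0000 (V=-32.6400). Price 27.5639; hedge Δ=1.0000, bond B=-82.4361.
Check: Δ(0,0)·S0 + B(0,0) = 27.5639 = V0.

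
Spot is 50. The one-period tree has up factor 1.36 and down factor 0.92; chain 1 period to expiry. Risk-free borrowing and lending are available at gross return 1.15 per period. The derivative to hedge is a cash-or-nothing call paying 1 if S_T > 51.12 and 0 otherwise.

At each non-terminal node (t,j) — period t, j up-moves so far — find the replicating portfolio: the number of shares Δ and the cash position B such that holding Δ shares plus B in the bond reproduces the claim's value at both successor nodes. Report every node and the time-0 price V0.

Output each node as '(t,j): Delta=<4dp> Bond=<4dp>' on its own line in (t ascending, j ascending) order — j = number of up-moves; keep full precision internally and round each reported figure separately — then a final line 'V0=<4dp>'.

(0,0): Delta=0.0455 Bond=-1.8182
V0=0.4545

No-arbitrage ⇒ martingale measure with p* = (R−d)/(u−d) = 0.5227.
Terminal payoffs: V(1,0)=0.0000, V(1,1)=1.0000
Node (0,0) S=50.0000: V=(p*·1.0000+(1−p*)·0.0000)/1.15=0.4545; Δ=(1.0000−0.0000)/(68.0000−46.0000)=0.0455; B=V−Δ·S=-1.8182
Self-financing check: at every node Δ·S+B equals the discounted successor values.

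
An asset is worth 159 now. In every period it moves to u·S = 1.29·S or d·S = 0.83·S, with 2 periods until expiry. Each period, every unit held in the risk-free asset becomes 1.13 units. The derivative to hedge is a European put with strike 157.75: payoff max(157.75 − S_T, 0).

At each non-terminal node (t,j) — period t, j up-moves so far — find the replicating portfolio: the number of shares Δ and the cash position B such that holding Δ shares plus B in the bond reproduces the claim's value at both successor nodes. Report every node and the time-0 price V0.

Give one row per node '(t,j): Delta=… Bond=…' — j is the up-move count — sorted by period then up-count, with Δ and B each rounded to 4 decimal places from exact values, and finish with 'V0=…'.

(0,0): Delta=-0.2029 Bond=36.8314
(1,0): Delta=-0.7942 Bond=119.6561
(1,1): Delta=0.0000 Bond=0.0000
V0=4.5682

No-arbitrage ⇒ martingale measure with p* = (R−d)/(u−d) = 0.6522.
Payoff layer (t=2): V(2,0)=48.2149, V(2,1)=0.0000, V(2,2)=0.0000
Node (1,0) S=131.9700: V=(p*·0.0000+(1−p*)·48.2149)/1.13=14.8411; Δ=(0.0000−48.2149)/(170.2413−109.5351)=-0.7942; B=V−Δ·S=119.6561
Node (1,1) S=205.1100: V=(p*·0.0000+(1−p*)·0.0000)/1.13=0.0000; Δ=(0.0000−0.0000)/(264.5919−170.2413)=0.0000; B=V−Δ·S=0.0000
Node (0,0) S=159.0000: V=(p*·0.0000+(1−p*)·14.8411)/1.13=4.5682; Δ=(0.0000−14.8411)/(205.1100−131.9700)=-0.2029; B=V−Δ·S=36.8314
The time-0 hedge costs 4.5682, which is the no-arbitrage price.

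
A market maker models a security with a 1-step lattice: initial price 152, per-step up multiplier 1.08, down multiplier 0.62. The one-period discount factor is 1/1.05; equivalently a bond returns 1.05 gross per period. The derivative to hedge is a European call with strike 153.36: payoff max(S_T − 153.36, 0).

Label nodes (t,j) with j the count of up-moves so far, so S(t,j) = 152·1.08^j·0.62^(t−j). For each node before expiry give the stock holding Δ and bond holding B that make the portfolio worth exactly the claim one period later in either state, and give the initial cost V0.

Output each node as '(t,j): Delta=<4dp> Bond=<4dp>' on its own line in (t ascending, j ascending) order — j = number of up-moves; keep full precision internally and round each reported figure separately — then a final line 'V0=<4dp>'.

(0,0): Delta=0.1545 Bond=-13.8634
V0=9.6149

Risk-neutral probability p* = (R−d)/(u−d) = (1.05−0.62)/(1.08−0.62) = 0.9348.
Payoff layer (t=1): V(1,0)=0.0000, V(1,1)=10.8000
Node (0,0) S=152.0000: V=(p*·10.8000+(1−p*)·0.0000)/1.05=9.6149; Δ=(10.8000−0.0000)/(164.1600−94.2400)=0.1545; B=V−Δ·S=-13.8634
Self-financing check: at every node Δ·S+B equals the discounted successor values.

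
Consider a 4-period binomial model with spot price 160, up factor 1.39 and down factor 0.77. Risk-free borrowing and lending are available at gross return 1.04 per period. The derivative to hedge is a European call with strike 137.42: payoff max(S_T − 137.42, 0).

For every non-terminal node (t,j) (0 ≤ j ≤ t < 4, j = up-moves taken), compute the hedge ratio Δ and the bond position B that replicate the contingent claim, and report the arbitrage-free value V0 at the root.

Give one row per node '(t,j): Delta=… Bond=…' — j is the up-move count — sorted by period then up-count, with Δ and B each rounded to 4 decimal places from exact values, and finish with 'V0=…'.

(0,0): Delta=0.7931 Bond=-67.7015
(1,0): Delta=0.6117 Bond=-48.0669
(1,1): Delta=0.9233 Bond=-99.3722
(2,0): Delta=0.3265 Bond=-22.9352
(2,1): Delta=0.8165 Bond=-85.0601
(2,2): Delta=1.0000 Bond=-127.0525
(3,0): Delta=0.0000 Bond=0.0000
(3,1): Delta=0.5610 Bond=-54.7726
(3,2): Delta=1.0000 Bond=-132.1346
(3,3): Delta=1.0000 Bond=-132.1346
V0=59.1928

Under the risk-neutral measure, an up-move has probability p* = (R−d)/(u−d) = 0.4355 and values discount at R = 1.04.
Terminal values V(4,·): V(4,0)=0.0000, V(4,1)=0.0000, V(4,2)=45.8667, V(4,3)=193.4483, V(4,4)=459.8617
Node (3,0) S=73.0453: V=(p*·0.0000+(1−p*)·0.0000)/1.04=0.0000; Δ=(0.0000−0.0000)/(101.5329−56.2449)=0.0000; B=V−Δ·S=0.0000
Node (3,1) S=131.8610: V=(p*·45.8667+(1−p*)·0.0000)/1.04=19.2060; Δ=(45.8667−0.0000)/(183.2867−101.5329)=0.5610; B=V−Δ·S=-54.7726
Node (3,2) S=238.0347: V=(p*·193.4483+(1−p*)·45.8667)/1.04=105.9001; Δ=(193.4483−45.8667)/(330.8683−183.2867)=1.0000; B=V−Δ·S=-132.1346
Node (3,3) S=429.6990: V=(p*·459.8617+(1−p*)·193.4483)/1.04=297.5644; Δ=(459.8617−193.4483)/(597.2817−330.8683)=1.0000; B=V−Δ·S=-132.1346
Node (2,0) S=94.8640: V=(p*·19.2060+(1−p*)·0.0000)/1.04=8.0422; Δ=(19.2060−0.0000)/(131.8610−73.0453)=0.3265; B=V−Δ·S=-22.9352
Node (2,1) S=171.2480: V=(p*·105.9001+(1−p*)·19.2060)/1.04=54.7691; Δ=(105.9001−19.2060)/(238.0347−131.8610)=0.8165; B=V−Δ·S=-85.0601
Node (2,2) S=309.1360: V=(p*·297.5644+(1−p*)·105.9001)/1.04=182.0835; Δ=(297.5644−105.9001)/(429.6990−238.0347)=1.0000; B=V−Δ·S=-127.0525
Node (1,0) S=123.2000: V=(p*·54.7691+(1−p*)·8.0422)/1.04=27.2991; Δ=(54.7691−8.0422)/(171.2480−94.8640)=0.6117; B=V−Δ·S=-48.0669
Node (1,1) S=222.4000: V=(p*·182.0835+(1−p*)·54.7691)/1.04=105.9735; Δ=(182.0835−54.7691)/(309.1360−171.2480)=0.9233; B=V−Δ·S=-99.3722
Node (0,0) S=160.0000: V=(p*·105.9735+(1−p*)·27.2991)/1.04=59.1928; Δ=(105.9735−27.2991)/(222.4000−123.2000)=0.7931; B=V−Δ·S=-67.7015
Root portfolio cost Δ·160+B reproduces V0=59.1928.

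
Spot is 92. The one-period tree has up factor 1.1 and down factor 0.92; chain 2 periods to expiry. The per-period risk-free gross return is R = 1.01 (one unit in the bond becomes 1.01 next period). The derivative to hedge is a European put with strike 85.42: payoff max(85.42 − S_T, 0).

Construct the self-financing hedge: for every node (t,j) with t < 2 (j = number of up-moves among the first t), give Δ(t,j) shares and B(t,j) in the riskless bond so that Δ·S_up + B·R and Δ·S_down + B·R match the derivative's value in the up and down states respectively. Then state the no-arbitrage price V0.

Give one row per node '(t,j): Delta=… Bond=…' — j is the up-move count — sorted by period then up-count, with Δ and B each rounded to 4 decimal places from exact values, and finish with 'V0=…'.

No-arbitrage ⇒ martingale measure with p* = (R−d)/(u−d) = 0.5000.
At expiry t=2: V(2,0)=7.5512, V(2,1)=0.0000, V(2,2)=0.0000
  t=1,j=0: stock 84.6400 → up 93.1040 (V=0.0000), down 77.8688 (V=7.5512). Price 3.7382; hedge Δ=-0.4956, bond B=45.6893.
  t=1,j=1: stock 101.2000 → up 111.3200 (V=0.0000), down 93.1040 (V=0.0000). Price 0.0000; hedge Δ=0.0000, bond B=0.0000.
  t=0,j=0: stock 92.0000 → up 101.2000 (V=0.0000), down 84.6400 (V=3.7382). Price 1.8506; hedge Δ=-0.2257, bond B=22.6185.
Each (Δ,B) replicates both successor values, so the strategy is self-financing and V0 is arbitrage-free.

(0,0): Delta=-0.2257 Bond=22.6185
(1,0): Delta=-0.4956 Bond=45.6893
(1,1): Delta=0.0000 Bond=0.0000
V0=1.8506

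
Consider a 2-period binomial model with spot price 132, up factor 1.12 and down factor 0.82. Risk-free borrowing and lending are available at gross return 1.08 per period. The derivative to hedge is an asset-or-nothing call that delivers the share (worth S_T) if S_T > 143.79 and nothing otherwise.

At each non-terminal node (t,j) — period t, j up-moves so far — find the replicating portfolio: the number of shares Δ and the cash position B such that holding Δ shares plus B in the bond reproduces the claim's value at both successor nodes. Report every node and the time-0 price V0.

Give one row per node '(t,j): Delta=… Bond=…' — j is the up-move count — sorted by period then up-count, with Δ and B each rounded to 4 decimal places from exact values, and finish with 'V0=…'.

(0,0): Delta=3.3554 Bond=-336.2847
(1,0): Delta=0.0000 Bond=0.0000
(1,1): Delta=3.7333 Bond=-419.0625
V0=106.6269

Since d<R<u, set p* = (R−d)/(u−d) = 0.8667; price each node as the discounted p*-expectation of its children.
At expiry t=2: V(2,0)=0.0000, V(2,1)=0.0000, V(2,2)=165.5808
Node (1,0) S=108.2400: V=(p*·0.0000+(1−p*)·0.0000)/1.08=0.0000; Δ=(0.0000−0.0000)/(121.2288−88.7568)=0.0000; B=V−Δ·S=0.0000
Node (1,1) S=147.8400: V=(p*·165.5808+(1−p*)·0.0000)/1.08=132.8735; Δ=(165.5808−0.0000)/(165.5808−121.2288)=3.7333; B=V−Δ·S=-419.0625
Node (0,0) S=132.0000: V=(p*·132.8735+(1−p*)·0.0000)/1.08=106.6269; Δ=(132.8735−0.0000)/(147.8400−108.2400)=3.3554; B=V−Δ·S=-336.2847
Check: Δ(0,0)·S0 + B(0,0) = 106.6269 = V0.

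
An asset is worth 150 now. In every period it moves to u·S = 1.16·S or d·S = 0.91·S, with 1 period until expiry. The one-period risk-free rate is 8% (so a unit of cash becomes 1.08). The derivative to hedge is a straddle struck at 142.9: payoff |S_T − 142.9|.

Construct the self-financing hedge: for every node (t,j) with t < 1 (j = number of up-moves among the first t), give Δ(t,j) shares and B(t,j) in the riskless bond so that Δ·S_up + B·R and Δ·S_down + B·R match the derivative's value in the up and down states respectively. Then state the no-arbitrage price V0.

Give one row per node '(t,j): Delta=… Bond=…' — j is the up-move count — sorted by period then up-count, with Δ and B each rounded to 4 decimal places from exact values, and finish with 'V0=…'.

No-arbitrage ⇒ martingale measure with p* = (R−d)/(u−d) = 0.6800.
At expiry t=1: V(1,0)=6.4000, V(1,1)=31.1000
(0,0): S=150.0000. Δ = (V_up−V_dn)/(S_up−S_dn) = (31.1000−6.4000)/(174.0000−136.5000) = 0.6587. V = [p*·31.1000 + (1−p*)·6.4000]/1.08 = 21.4778. B = V − Δ·S = -77.3222.
Self-financing check: at every node Δ·S+B equals the discounted successor values.

(0,0): Delta=0.6587 Bond=-77.3222
V0=21.4778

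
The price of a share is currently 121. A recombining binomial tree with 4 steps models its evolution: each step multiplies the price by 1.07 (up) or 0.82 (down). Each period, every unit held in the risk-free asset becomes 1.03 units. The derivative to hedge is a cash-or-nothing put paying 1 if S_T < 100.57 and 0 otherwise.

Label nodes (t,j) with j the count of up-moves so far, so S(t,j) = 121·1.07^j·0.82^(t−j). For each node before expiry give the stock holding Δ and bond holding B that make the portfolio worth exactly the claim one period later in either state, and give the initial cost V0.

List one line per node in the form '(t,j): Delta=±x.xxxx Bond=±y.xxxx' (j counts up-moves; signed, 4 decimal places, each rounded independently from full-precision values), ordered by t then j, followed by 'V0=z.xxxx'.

(0,0): Delta=-0.0102 Bond=1.3489
(1,0): Delta=-0.0268 Bond=3.0331
(1,1): Delta=-0.0078 Bond=1.0763
(2,0): Delta=0.0000 Bond=0.9426
(2,1): Delta=-0.0307 Bond=3.5396
(2,2): Delta=-0.0045 Bond=0.6455
(3,0): Delta=0.0000 Bond=0.9709
(3,1): Delta=0.0000 Bond=0.9709
(3,2): Delta=-0.0352 Bond=4.1553
(3,3): Delta=0.0000 Bond=0.0000
V0=0.1091

Since d<R<u, set p* = (R−d)/(u−d) = 0.8400; price each node as the discounted p*-expectation of its children.
Payoff layer (t=4): V(4,0)=1.0000, V(4,1)=1.0000, V(4,2)=1.0000, V(4,3)=0.0000, V(4,4)=0.0000
Node (3,0) S=66.7155: V=(p*·1.0000+(1−p*)·1.0000)/1.03=0.9709; Δ=(1.0000−1.0000)/(71.3856−54.7067)=0.0000; B=V−Δ·S=0.9709
Node (3,1) S=87.0556: V=(p*·1.0000+(1−p*)·1.0000)/1.03=0.9709; Δ=(1.0000−1.0000)/(93.1495−71.3856)=0.0000; B=V−Δ·S=0.9709
Node (3,2) S=113.5970: V=(p*·0.0000+(1−p*)·1.0000)/1.03=0.1553; Δ=(0.0000−1.0000)/(121.5488−93.1495)=-0.0352; B=V−Δ·S=4.1553
Node (3,3) S=148.2302: V=(p*·0.0000+(1−p*)·0.0000)/1.03=0.0000; Δ=(0.0000−0.0000)/(158.6063−121.5488)=0.0000; B=V−Δ·S=0.0000
Node (2,0) S=81.3604: V=(p*·0.9709+(1−p*)·0.9709)/1.03=0.9426; Δ=(0.9709−0.9709)/(87.0556−66.7155)=0.0000; B=V−Δ·S=0.9426
Node (2,1) S=106.1654: V=(p*·0.1553+(1−p*)·0.9709)/1.03=0.2775; Δ=(0.1553−0.9709)/(113.5970−87.0556)=-0.0307; B=V−Δ·S=3.5396
Node (2,2) S=138.5329: V=(p*·0.0000+(1−p*)·0.1553)/1.03=0.0241; Δ=(0.0000−0.1553)/(148.2302−113.5970)=-0.0045; B=V−Δ·S=0.6455
Node (1,0) S=99.2200: V=(p*·0.2775+(1−p*)·0.9426)/1.03=0.3727; Δ=(0.2775−0.9426)/(106.1654−81.3604)=-0.0268; B=V−Δ·S=3.0331
Node (1,1) S=129.4700: V=(p*·0.0241+(1−p*)·0.2775)/1.03=0.0628; Δ=(0.0241−0.2775)/(138.5329−106.1654)=-0.0078; B=V−Δ·S=1.0763
Node (0,0) S=121.0000: V=(p*·0.0628+(1−p*)·0.3727)/1.03=0.1091; Δ=(0.0628−0.3727)/(129.4700−99.2200)=-0.0102; B=V−Δ·S=1.3489
Self-financing check: at every node Δ·S+B equals the discounted successor values.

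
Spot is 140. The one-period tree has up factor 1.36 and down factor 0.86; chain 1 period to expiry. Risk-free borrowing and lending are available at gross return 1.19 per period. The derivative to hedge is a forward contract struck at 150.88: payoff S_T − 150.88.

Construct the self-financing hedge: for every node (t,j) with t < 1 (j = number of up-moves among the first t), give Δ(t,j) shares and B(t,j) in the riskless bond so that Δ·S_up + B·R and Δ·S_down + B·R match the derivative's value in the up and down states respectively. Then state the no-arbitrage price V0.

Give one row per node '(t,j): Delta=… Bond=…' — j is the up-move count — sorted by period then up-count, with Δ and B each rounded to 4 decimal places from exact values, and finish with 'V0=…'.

No-arbitrage ⇒ martingale measure with p* = (R−d)/(u−d) = 0.6600.
Payoff layer (t=1): V(1,0)=-30.4800, V(1,1)=39.5200
(0,0): S=140.0000. Δ = (V_up−V_dn)/(S_up−S_dn) = (39.5200−-30.4800)/(190.4000−120.4000) = 1.0000. V = [p*·39.5200 + (1−p*)·-30.4800]/1.19 = 13.2101. B = V − Δ·S = -126.7899.
Check: Δ(0,0)·S0 + B(0,0) = 13.2101 = V0.

(0,0): Delta=1.0000 Bond=-126.7899
V0=13.2101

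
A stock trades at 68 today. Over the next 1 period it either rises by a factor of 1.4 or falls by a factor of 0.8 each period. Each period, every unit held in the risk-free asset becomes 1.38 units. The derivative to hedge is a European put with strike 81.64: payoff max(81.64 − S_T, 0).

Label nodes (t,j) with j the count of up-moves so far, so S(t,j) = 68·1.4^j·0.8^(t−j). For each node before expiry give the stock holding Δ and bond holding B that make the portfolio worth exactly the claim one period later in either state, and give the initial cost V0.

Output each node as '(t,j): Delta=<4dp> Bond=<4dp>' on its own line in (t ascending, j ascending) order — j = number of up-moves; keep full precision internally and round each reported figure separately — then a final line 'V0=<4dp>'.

The replicating-portfolio and risk-neutral prices coincide; use p* = (1.38−0.8)/(1.4−0.8) = 0.9667 for the latter.
At expiry t=1: V(1,0)=27.2400, V(1,1)=0.0000
  t=0,j=0: stock 68.0000 → up 95.2000 (V=0.0000), down 54.4000 (V=27.2400). Price 0.6580; hedge Δ=-0.6676, bond B=46.0580.
Check: Δ(0,0)·S0 + B(0,0) = 0.6580 = V0.

(0,0): Delta=-0.6676 Bond=46.0580
V0=0.6580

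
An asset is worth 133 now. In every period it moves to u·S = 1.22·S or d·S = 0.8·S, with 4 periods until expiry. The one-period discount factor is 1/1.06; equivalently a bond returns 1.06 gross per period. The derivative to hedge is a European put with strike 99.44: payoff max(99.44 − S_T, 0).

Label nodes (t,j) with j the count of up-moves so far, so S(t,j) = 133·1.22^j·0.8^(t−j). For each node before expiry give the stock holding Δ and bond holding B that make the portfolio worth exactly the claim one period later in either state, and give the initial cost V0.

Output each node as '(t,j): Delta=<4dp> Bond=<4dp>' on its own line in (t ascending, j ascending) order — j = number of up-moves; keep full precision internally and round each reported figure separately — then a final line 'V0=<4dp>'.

(0,0): Delta=-0.0901 Bond=14.5015
(1,0): Delta=-0.2364 Bond=30.9392
(1,1): Delta=-0.0310 Bond=5.7915
(2,0): Delta=-0.5548 Bond=59.9016
(2,1): Delta=-0.1079 Bond=16.1150
(2,2): Delta=0.0000 Bond=0.0000
(3,0): Delta=-1.0000 Bond=93.8113
(3,1): Delta=-0.3752 Bond=44.8399
(3,2): Delta=0.0000 Bond=0.0000
(3,3): Delta=0.0000 Bond=0.0000
V0=2.5244

Since d<R<u, set p* = (R−d)/(u−d) = 0.6190; price each node as the discounted p*-expectation of its children.
At expiry t=4: V(4,0)=44.9632, V(4,1)=16.3629, V(4,2)=0.0000, V(4,3)=0.0000, V(4,4)=0.0000
Node (3,0) S=68.0960: V=(p*·16.3629+(1−p*)·44.9632)/1.06=25.7153; Δ=(16.3629−44.9632)/(83.0771−54.4768)=-1.0000; B=V−Δ·S=93.8113
Node (3,1) S=103.8464: V=(p*·0.0000+(1−p*)·16.3629)/1.06=5.8806; Δ=(0.0000−16.3629)/(126.6926−83.0771)=-0.3752; B=V−Δ·S=44.8399
Node (3,2) S=158.3658: V=(p*·0.0000+(1−p*)·0.0000)/1.06=0.0000; Δ=(0.0000−0.0000)/(193.2062−126.6926)=0.0000; B=V−Δ·S=0.0000
Node (3,3) S=241.5078: V=(p*·0.0000+(1−p*)·0.0000)/1.06=0.0000; Δ=(0.0000−0.0000)/(294.6395−193.2062)=0.0000; B=V−Δ·S=0.0000
Node (2,0) S=85.1200: V=(p*·5.8806+(1−p*)·25.7153)/1.06=12.6761; Δ=(5.8806−25.7153)/(103.8464−68.0960)=-0.5548; B=V−Δ·S=59.9016
Node (2,1) S=129.8080: V=(p*·0.0000+(1−p*)·5.8806)/1.06=2.1134; Δ=(0.0000−5.8806)/(158.3658−103.8464)=-0.1079; B=V−Δ·S=16.1150
Node (2,2) S=197.9572: V=(p*·0.0000+(1−p*)·0.0000)/1.06=0.0000; Δ=(0.0000−0.0000)/(241.5078−158.3658)=0.0000; B=V−Δ·S=0.0000
Node (1,0) S=106.4000: V=(p*·2.1134+(1−p*)·12.6761)/1.06=5.7899; Δ=(2.1134−12.6761)/(129.8080−85.1200)=-0.2364; B=V−Δ·S=30.9392
Node (1,1) S=162.2600: V=(p*·0.0000+(1−p*)·2.1134)/1.06=0.7595; Δ=(0.0000−2.1134)/(197.9572−129.8080)=-0.0310; B=V−Δ·S=5.7915
Node (0,0) S=133.0000: V=(p*·0.7595+(1−p*)·5.7899)/1.06=2.5244; Δ=(0.7595−5.7899)/(162.2600−106.4000)=-0.0901; B=V−Δ·S=14.5015
The time-0 hedge costs 2.5244, which is the no-arbitrage price.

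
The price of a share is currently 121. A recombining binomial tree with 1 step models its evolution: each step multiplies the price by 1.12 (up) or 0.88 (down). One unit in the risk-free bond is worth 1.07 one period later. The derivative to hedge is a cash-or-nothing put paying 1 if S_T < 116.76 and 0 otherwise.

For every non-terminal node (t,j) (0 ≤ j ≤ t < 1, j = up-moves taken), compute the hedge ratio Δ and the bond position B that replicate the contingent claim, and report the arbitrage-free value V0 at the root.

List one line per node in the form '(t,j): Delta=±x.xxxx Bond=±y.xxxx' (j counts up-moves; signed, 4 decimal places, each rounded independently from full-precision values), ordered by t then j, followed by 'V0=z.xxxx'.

Since d<R<u, set p* = (R−d)/(u−d) = 0.7917; price each node as the discounted p*-expectation of its children.
Terminal payoffs: V(1,0)=1.0000, V(1,1)=0.0000
Node (0,0) S=121.0000: V=(p*·0.0000+(1−p*)·1.0000)/1.07=0.1947; Δ=(0.0000−1.0000)/(135.5200−106.4800)=-0.0344; B=V−Δ·S=4.3614
Check: Δ(0,0)·S0 + B(0,0) = 0.1947 = V0.

(0,0): Delta=-0.0344 Bond=4.3614
V0=0.1947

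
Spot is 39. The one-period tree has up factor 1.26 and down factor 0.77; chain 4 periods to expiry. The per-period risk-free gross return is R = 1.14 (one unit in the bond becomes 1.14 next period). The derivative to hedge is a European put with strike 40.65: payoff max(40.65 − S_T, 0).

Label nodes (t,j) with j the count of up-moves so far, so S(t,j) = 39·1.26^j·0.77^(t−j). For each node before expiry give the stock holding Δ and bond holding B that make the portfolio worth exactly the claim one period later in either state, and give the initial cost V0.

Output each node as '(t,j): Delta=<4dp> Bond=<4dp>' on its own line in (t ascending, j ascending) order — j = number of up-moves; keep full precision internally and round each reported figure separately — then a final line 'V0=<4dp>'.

Under the risk-neutral measure, an up-move has probability p* = (R−d)/(u−d) = 0.7551 and values discount at R = 1.14.
At expiry t=4: V(4,0)=26.9403, V(4,1)=18.2160, V(4,2)=3.9398, V(4,3)=0.0000, V(4,4)=0.0000
  t=3,j=0: stock 17.8048 → up 22.4340 (V=18.2160), down 13.7097 (V=26.9403). Price 17.8531; hedge Δ=-1.0000, bond B=35.6579.
  t=3,j=1: stock 29.1351 → up 36.7102 (V=3.9398), down 22.4340 (V=18.2160). Price 6.5228; hedge Δ=-1.0000, bond B=35.6579.
  t=3,j=2: stock 47.6756 → up 60.0713 (V=0.0000), down 36.7102 (V=3.9398). Price 0.8464; hedge Δ=-0.1686, bond B=8.8867.
  t=3,j=3: stock 78.0147 → up 98.2985 (V=0.0000), down 60.0713 (V=0.0000). Price 0.0000; hedge Δ=0.0000, bond B=0.0000.
  t=2,j=0: stock 23.1231 → up 29.1351 (V=6.5228), down 17.8048 (V=17.8531). Price 8.1558; hedge Δ=-1.0000, bond B=31.2789.
  t=2,j=1: stock 37.8378 → up 47.6756 (V=0.8464), down 29.1351 (V=6.5228). Price 1.9618; hedge Δ=-0.3062, bond B=13.5464.
  t=2,j=2: stock 61.9164 → up 78.0147 (V=0.0000), down 47.6756 (V=0.8464). Price 0.1818; hedge Δ=-0.0279, bond B=1.9091.
  t=1,j=0: stock 30.0300 → up 37.8378 (V=1.9618), down 23.1231 (V=8.1558). Price 3.0515; hedge Δ=-0.4209, bond B=15.6921.
  t=1,j=1: stock 49.1400 → up 61.9164 (V=0.1818), down 37.8378 (V=1.9618). Price 0.5419; hedge Δ=-0.0739, bond B=4.1746.
  t=0,j=0: stock 39.0000 → up 49.1400 (V=0.5419), down 30.0300 (V=3.0515). Price 1.0145; hedge Δ=-0.1313, bond B=6.1362.
Root portfolio cost Δ·39+B reproduces V0=1.0145.

(0,0): Delta=-0.1313 Bond=6.1362
(1,0): Delta=-0.4209 Bond=15.6921
(1,1): Delta=-0.0739 Bond=4.1746
(2,0): Delta=-1.0000 Bond=31.2789
(2,1): Delta=-0.3062 Bond=13.5464
(2,2): Delta=-0.0279 Bond=1.9091
(3,0): Delta=-1.0000 Bond=35.6579
(3,1): Delta=-1.0000 Bond=35.6579
(3,2): Delta=-0.1686 Bond=8.8867
(3,3): Delta=0.0000 Bond=0.0000
V0=1.0145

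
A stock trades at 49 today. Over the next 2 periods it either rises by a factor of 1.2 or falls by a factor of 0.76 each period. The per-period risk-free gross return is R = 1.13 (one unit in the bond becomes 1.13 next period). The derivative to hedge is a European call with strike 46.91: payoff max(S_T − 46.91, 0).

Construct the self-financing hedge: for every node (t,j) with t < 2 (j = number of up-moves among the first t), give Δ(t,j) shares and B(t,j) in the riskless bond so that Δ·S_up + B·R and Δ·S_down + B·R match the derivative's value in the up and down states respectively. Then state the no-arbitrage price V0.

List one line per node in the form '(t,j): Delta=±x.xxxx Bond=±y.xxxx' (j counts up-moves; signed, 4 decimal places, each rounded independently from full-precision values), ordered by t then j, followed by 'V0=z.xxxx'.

Since d<R<u, set p* = (R−d)/(u−d) = 0.8409; price each node as the discounted p*-expectation of its children.
Terminal payoffs: V(2,0)=0.0000, V(2,1)=0.0000, V(2,2)=23.6500
Node (1,0) S=37.2400: V=(p*·0.0000+(1−p*)·0.0000)/1.13=0.0000; Δ=(0.0000−0.0000)/(44.6880−28.3024)=0.0000; B=V−Δ·S=0.0000
Node (1,1) S=58.8000: V=(p*·23.6500+(1−p*)·0.0000)/1.13=17.5996; Δ=(23.6500−0.0000)/(70.5600−44.6880)=0.9141; B=V−Δ·S=-36.1504
Node (0,0) S=49.0000: V=(p*·17.5996+(1−p*)·0.0000)/1.13=13.0970; Δ=(17.5996−0.0000)/(58.8000−37.2400)=0.8163; B=V−Δ·S=-26.9020
Self-financing check: at every node Δ·S+B equals the discounted successor values.

(0,0): Delta=0.8163 Bond=-26.9020
(1,0): Delta=0.0000 Bond=0.0000
(1,1): Delta=0.9141 Bond=-36.1504
V0=13.0970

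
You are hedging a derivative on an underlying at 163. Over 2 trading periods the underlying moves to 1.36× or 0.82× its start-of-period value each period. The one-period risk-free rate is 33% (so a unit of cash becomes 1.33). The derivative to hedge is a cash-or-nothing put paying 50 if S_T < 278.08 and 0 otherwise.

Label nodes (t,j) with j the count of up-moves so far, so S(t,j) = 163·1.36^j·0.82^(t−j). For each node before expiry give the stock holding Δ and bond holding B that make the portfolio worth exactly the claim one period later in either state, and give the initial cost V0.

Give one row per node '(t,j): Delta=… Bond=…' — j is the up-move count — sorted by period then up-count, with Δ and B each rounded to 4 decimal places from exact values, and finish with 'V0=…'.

(0,0): Delta=-0.4034 Bond=68.8042
(1,0): Delta=0.0000 Bond=37.5940
(1,1): Delta=-0.4177 Bond=94.6811
V0=3.0534

No-arbitrage ⇒ martingale measure with p* = (R−d)/(u−d) = 0.9444.
Terminal payoffs: V(2,0)=50.0000, V(2,1)=50.0000, V(2,2)=0.0000
(1,0): S=133.6600. Δ = (V_up−V_dn)/(S_up−S_dn) = (50.0000−50.0000)/(181.7776−109.6012) = 0.0000. V = [p*·50.0000 + (1−p*)·50.0000]/1.33 = 37.5940. B = V − Δ·S = 37.5940.
(1,1): S=221.6800. Δ = (V_up−V_dn)/(S_up−S_dn) = (0.0000−50.0000)/(301.4848−181.7776) = -0.4177. V = [p*·0.0000 + (1−p*)·50.0000]/1.33 = 2.0886. B = V − Δ·S = 94.6811.
(0,0): S=163.0000. Δ = (V_up−V_dn)/(S_up−S_dn) = (2.0886−37.5940)/(221.6800−133.6600) = -0.4034. V = [p*·2.0886 + (1−p*)·37.5940]/1.33 = 3.0534. B = V − Δ·S = 68.8042.
Root portfolio cost Δ·163+B reproduces V0=3.0534.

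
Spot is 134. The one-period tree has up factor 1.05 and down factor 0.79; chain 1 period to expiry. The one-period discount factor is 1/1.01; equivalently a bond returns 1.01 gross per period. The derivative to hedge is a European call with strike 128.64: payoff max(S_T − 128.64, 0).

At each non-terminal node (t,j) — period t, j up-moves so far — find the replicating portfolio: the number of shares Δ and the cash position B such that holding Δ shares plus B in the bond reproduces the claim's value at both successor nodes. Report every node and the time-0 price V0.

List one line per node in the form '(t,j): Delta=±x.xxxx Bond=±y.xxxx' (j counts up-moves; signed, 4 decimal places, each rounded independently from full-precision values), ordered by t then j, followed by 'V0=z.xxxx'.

(0,0): Delta=0.3462 Bond=-36.2810
V0=10.1036

Under the risk-neutral measure, an up-move has probability p* = (R−d)/(u−d) = 0.8462 and values discount at R = 1.01.
At expiry t=1: V(1,0)=0.0000, V(1,1)=12.0600
  t=0,j=0: stock 134.0000 → up 140.7000 (V=12.0600), down 105.8600 (V=0.0000). Price 10.1036; hedge Δ=0.3462, bond B=-36.2810.
Root portfolio cost Δ·134+B reproduces V0=10.1036.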